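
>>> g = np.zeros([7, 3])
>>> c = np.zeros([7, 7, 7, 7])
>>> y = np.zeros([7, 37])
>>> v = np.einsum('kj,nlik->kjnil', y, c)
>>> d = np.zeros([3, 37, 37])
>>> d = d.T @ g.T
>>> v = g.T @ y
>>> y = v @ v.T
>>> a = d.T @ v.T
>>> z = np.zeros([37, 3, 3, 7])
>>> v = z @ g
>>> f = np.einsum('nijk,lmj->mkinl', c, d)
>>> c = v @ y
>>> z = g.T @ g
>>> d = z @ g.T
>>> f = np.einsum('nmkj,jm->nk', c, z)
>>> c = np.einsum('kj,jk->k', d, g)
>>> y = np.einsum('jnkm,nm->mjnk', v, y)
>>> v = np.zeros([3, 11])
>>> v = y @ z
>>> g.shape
(7, 3)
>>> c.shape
(3,)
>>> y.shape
(3, 37, 3, 3)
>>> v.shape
(3, 37, 3, 3)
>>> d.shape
(3, 7)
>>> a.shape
(7, 37, 3)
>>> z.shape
(3, 3)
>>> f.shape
(37, 3)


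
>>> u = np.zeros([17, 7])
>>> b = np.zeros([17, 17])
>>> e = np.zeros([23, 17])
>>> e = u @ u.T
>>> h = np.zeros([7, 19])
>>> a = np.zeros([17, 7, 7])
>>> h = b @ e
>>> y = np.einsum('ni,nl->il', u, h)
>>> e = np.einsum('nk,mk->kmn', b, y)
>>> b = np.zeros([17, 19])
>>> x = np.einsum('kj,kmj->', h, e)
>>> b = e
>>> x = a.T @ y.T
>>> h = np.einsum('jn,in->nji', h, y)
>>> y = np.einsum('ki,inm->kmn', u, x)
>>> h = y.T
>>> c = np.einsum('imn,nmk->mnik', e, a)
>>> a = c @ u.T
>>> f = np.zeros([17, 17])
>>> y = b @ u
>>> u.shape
(17, 7)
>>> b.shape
(17, 7, 17)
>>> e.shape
(17, 7, 17)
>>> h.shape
(7, 7, 17)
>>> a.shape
(7, 17, 17, 17)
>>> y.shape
(17, 7, 7)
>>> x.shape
(7, 7, 7)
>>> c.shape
(7, 17, 17, 7)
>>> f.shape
(17, 17)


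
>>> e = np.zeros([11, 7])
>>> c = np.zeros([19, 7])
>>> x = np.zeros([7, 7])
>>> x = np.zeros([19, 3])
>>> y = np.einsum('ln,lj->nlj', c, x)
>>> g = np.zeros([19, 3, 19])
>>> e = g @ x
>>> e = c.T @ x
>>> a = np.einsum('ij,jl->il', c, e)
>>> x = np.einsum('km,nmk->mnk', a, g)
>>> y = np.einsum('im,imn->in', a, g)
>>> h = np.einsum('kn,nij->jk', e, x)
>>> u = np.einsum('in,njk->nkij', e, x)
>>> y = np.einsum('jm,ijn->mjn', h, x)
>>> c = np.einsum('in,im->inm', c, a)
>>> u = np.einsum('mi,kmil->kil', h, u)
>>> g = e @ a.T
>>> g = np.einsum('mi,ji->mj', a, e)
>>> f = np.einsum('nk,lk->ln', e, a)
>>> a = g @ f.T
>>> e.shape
(7, 3)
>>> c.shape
(19, 7, 3)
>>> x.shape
(3, 19, 19)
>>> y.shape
(7, 19, 19)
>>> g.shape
(19, 7)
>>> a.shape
(19, 19)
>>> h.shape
(19, 7)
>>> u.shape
(3, 7, 19)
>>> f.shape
(19, 7)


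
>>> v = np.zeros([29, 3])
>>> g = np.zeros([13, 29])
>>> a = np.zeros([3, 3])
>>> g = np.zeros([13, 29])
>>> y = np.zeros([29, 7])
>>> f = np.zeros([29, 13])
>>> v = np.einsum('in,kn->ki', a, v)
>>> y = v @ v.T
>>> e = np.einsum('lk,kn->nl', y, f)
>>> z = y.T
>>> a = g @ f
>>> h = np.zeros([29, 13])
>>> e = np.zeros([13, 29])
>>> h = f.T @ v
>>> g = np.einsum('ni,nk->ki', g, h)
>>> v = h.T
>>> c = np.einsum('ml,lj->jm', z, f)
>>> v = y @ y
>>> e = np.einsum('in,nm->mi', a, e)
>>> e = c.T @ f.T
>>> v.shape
(29, 29)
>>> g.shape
(3, 29)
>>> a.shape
(13, 13)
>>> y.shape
(29, 29)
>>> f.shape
(29, 13)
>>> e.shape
(29, 29)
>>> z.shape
(29, 29)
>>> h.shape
(13, 3)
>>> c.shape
(13, 29)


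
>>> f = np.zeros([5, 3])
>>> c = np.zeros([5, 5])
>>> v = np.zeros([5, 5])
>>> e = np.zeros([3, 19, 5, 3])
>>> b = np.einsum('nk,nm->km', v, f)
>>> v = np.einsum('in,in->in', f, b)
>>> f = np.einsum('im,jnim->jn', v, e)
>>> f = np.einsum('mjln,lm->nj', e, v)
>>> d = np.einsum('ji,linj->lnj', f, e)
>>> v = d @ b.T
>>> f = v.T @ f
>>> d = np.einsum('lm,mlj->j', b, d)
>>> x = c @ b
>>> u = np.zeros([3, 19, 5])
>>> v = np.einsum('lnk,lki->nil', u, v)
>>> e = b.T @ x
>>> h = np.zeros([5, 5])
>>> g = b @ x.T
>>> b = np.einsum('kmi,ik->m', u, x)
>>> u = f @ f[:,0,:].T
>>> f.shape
(5, 5, 19)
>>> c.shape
(5, 5)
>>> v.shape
(19, 5, 3)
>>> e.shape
(3, 3)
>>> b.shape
(19,)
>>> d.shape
(3,)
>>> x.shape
(5, 3)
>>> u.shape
(5, 5, 5)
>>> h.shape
(5, 5)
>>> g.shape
(5, 5)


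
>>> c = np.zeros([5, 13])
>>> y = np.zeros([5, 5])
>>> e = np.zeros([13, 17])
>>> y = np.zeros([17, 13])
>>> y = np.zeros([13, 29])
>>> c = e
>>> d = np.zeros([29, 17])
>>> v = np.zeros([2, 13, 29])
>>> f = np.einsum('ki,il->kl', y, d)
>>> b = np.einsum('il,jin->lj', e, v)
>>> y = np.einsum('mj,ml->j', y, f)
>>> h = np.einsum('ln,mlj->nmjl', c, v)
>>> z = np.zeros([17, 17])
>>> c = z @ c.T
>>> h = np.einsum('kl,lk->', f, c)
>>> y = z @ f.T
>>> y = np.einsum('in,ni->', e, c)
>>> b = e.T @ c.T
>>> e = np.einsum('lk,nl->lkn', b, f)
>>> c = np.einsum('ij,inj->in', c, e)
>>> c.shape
(17, 17)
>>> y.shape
()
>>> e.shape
(17, 17, 13)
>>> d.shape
(29, 17)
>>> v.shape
(2, 13, 29)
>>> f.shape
(13, 17)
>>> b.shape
(17, 17)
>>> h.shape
()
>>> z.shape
(17, 17)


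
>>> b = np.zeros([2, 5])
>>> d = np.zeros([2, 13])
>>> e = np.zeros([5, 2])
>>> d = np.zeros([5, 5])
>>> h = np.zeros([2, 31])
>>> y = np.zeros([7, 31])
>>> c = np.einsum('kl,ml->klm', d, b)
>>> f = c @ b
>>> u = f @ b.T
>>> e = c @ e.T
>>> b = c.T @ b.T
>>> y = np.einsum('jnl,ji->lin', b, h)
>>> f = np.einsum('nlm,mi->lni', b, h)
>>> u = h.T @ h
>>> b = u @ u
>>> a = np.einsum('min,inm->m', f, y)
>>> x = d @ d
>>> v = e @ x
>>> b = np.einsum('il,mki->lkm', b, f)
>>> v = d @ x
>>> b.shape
(31, 2, 5)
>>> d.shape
(5, 5)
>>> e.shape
(5, 5, 5)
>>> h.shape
(2, 31)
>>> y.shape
(2, 31, 5)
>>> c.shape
(5, 5, 2)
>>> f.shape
(5, 2, 31)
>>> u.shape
(31, 31)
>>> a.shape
(5,)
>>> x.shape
(5, 5)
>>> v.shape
(5, 5)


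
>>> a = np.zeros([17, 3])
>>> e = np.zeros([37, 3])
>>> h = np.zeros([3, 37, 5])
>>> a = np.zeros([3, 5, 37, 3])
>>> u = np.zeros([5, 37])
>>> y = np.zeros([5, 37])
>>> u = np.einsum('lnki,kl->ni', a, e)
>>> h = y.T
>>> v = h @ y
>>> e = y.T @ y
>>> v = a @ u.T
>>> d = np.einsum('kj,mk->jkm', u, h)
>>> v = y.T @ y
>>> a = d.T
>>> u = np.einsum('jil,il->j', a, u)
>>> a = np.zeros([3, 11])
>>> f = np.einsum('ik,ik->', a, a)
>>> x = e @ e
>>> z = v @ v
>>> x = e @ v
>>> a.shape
(3, 11)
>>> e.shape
(37, 37)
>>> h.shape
(37, 5)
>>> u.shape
(37,)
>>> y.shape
(5, 37)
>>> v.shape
(37, 37)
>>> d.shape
(3, 5, 37)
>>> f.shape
()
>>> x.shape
(37, 37)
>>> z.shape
(37, 37)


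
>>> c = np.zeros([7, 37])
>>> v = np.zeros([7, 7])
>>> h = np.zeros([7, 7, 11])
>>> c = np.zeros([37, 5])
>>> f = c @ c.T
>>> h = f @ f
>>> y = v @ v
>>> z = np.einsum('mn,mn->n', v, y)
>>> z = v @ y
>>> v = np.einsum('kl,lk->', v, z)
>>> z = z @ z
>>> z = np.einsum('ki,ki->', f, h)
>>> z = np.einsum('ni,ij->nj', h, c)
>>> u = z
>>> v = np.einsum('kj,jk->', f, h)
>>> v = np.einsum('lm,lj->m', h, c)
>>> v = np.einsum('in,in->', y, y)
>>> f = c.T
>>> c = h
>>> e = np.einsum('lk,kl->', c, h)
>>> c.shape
(37, 37)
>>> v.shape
()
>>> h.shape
(37, 37)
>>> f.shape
(5, 37)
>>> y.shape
(7, 7)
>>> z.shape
(37, 5)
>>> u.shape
(37, 5)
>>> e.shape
()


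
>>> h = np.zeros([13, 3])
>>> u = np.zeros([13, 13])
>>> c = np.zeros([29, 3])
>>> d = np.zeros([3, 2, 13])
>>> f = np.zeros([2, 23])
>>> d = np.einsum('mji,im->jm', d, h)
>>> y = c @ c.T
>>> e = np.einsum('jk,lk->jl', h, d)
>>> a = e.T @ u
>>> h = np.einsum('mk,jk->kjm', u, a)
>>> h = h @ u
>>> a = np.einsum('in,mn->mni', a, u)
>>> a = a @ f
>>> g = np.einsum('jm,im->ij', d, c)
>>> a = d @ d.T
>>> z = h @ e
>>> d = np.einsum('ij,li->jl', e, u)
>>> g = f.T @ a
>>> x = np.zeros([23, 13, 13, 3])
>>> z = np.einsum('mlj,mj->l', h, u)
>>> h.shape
(13, 2, 13)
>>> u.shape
(13, 13)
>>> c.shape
(29, 3)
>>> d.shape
(2, 13)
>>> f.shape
(2, 23)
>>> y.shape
(29, 29)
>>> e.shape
(13, 2)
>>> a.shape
(2, 2)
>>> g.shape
(23, 2)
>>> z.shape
(2,)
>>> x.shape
(23, 13, 13, 3)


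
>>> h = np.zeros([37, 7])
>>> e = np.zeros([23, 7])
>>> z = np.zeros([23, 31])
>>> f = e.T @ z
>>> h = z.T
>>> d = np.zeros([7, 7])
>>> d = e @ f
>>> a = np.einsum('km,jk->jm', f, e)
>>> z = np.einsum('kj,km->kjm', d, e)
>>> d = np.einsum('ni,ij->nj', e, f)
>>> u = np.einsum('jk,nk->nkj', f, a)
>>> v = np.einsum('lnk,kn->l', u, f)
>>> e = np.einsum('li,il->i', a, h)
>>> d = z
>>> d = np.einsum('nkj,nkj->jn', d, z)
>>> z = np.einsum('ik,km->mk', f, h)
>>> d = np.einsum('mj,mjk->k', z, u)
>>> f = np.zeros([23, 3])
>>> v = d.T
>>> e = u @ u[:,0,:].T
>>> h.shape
(31, 23)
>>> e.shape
(23, 31, 23)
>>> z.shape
(23, 31)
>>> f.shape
(23, 3)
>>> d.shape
(7,)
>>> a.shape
(23, 31)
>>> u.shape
(23, 31, 7)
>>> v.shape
(7,)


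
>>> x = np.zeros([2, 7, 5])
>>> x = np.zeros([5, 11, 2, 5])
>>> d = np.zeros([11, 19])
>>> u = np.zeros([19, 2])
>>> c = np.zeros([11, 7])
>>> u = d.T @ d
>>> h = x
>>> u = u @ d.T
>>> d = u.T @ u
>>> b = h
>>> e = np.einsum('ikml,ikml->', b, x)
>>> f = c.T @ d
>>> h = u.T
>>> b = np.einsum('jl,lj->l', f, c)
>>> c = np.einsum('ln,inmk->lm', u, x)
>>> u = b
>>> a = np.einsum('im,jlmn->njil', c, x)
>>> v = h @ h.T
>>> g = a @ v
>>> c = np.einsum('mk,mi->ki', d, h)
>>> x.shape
(5, 11, 2, 5)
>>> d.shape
(11, 11)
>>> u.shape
(11,)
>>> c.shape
(11, 19)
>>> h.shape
(11, 19)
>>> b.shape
(11,)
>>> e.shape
()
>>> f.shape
(7, 11)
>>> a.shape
(5, 5, 19, 11)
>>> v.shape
(11, 11)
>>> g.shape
(5, 5, 19, 11)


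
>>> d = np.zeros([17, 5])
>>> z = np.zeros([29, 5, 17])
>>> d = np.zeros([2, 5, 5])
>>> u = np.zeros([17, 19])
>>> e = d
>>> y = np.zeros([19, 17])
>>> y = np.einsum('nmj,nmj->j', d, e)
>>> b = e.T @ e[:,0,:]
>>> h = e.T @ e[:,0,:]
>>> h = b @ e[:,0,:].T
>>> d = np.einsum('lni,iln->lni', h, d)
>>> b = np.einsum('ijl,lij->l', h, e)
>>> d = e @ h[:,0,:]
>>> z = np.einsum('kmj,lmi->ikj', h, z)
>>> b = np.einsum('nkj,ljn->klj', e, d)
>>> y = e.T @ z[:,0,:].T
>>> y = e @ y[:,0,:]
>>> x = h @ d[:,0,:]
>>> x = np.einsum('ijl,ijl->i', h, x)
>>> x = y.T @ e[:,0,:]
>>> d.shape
(2, 5, 2)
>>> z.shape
(17, 5, 2)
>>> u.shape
(17, 19)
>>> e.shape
(2, 5, 5)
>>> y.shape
(2, 5, 17)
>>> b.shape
(5, 2, 5)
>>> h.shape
(5, 5, 2)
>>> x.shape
(17, 5, 5)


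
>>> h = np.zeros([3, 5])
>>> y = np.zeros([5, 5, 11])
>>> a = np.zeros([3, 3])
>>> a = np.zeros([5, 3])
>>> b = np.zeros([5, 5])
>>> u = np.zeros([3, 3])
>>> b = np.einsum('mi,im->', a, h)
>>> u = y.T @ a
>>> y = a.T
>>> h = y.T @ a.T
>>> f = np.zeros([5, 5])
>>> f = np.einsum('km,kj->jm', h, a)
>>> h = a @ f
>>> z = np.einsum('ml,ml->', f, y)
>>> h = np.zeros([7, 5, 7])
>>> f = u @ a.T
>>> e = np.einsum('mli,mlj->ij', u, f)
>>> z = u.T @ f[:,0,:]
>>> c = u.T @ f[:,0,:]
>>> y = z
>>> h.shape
(7, 5, 7)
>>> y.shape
(3, 5, 5)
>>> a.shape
(5, 3)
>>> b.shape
()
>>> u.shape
(11, 5, 3)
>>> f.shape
(11, 5, 5)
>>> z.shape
(3, 5, 5)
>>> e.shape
(3, 5)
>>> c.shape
(3, 5, 5)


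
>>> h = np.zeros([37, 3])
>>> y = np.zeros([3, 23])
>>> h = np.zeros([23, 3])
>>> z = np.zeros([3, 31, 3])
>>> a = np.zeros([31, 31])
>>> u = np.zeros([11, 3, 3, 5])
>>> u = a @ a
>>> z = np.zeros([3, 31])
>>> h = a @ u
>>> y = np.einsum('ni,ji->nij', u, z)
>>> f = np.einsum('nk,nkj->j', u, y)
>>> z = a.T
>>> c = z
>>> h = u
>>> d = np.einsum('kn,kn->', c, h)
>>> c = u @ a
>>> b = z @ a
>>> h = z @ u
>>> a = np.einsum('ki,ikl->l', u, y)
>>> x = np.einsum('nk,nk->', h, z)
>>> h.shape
(31, 31)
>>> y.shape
(31, 31, 3)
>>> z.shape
(31, 31)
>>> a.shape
(3,)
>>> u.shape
(31, 31)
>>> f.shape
(3,)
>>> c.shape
(31, 31)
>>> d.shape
()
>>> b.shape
(31, 31)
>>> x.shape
()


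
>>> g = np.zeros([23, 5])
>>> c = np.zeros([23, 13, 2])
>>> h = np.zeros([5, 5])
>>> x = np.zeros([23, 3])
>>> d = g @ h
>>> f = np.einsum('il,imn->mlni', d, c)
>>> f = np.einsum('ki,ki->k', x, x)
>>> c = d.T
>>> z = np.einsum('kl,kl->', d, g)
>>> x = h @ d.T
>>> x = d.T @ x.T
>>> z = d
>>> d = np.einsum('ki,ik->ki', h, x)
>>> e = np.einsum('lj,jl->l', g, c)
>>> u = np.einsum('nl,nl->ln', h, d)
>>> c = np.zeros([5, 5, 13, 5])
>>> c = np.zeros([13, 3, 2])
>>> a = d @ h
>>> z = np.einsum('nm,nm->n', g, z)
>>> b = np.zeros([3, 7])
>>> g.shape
(23, 5)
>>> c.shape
(13, 3, 2)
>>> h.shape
(5, 5)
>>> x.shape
(5, 5)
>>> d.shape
(5, 5)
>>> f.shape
(23,)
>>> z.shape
(23,)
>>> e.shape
(23,)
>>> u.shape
(5, 5)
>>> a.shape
(5, 5)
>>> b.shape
(3, 7)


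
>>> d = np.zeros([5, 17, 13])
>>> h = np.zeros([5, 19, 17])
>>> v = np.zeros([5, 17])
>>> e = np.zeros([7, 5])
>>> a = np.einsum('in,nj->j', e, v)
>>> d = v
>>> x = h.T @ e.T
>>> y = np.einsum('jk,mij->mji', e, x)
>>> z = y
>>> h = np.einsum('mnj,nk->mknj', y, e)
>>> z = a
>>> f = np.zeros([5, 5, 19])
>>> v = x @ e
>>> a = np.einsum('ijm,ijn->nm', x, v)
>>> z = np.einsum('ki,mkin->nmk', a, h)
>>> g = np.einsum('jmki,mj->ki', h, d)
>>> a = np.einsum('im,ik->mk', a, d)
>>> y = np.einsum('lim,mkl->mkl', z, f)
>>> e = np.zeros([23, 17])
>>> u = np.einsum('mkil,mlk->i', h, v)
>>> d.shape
(5, 17)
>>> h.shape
(17, 5, 7, 19)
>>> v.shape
(17, 19, 5)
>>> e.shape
(23, 17)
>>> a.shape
(7, 17)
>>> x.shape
(17, 19, 7)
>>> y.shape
(5, 5, 19)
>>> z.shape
(19, 17, 5)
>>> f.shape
(5, 5, 19)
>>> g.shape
(7, 19)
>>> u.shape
(7,)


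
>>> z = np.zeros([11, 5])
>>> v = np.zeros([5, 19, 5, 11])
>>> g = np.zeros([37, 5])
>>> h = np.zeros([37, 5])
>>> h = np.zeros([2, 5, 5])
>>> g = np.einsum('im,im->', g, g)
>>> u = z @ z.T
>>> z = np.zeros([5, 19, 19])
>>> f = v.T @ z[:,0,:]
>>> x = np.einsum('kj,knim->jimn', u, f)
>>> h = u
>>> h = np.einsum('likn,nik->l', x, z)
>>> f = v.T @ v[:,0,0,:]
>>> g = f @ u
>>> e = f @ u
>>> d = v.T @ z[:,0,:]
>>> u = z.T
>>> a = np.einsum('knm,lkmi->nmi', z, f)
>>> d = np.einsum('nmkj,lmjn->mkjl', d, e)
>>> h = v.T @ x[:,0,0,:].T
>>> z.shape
(5, 19, 19)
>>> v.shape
(5, 19, 5, 11)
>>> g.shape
(11, 5, 19, 11)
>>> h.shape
(11, 5, 19, 11)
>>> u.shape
(19, 19, 5)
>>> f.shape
(11, 5, 19, 11)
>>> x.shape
(11, 19, 19, 5)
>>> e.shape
(11, 5, 19, 11)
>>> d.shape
(5, 19, 19, 11)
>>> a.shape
(19, 19, 11)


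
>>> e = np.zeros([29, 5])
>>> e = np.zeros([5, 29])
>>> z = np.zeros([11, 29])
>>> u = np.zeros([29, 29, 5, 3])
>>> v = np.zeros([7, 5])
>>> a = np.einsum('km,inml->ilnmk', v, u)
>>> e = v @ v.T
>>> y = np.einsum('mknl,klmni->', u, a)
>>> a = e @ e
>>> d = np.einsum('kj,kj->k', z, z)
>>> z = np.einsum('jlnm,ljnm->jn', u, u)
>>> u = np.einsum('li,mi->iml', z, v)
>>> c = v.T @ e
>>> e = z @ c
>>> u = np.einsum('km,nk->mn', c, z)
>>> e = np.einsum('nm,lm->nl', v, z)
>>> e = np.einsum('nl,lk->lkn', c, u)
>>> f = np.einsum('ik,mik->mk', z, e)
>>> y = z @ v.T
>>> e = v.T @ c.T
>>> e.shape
(5, 5)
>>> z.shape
(29, 5)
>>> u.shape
(7, 29)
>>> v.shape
(7, 5)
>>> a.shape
(7, 7)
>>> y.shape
(29, 7)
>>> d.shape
(11,)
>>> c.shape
(5, 7)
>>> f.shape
(7, 5)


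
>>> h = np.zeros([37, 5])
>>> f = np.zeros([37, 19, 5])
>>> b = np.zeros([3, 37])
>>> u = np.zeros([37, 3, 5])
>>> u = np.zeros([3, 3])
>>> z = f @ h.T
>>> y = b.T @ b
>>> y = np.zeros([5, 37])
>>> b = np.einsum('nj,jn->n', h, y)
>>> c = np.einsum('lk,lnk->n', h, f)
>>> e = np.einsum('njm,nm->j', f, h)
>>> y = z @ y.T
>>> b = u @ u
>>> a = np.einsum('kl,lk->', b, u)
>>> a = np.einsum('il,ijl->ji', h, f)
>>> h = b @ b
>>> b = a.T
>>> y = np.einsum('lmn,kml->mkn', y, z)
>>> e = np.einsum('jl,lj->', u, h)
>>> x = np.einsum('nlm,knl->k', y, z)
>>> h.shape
(3, 3)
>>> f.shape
(37, 19, 5)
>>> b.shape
(37, 19)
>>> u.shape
(3, 3)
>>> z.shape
(37, 19, 37)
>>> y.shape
(19, 37, 5)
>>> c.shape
(19,)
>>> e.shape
()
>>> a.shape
(19, 37)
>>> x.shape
(37,)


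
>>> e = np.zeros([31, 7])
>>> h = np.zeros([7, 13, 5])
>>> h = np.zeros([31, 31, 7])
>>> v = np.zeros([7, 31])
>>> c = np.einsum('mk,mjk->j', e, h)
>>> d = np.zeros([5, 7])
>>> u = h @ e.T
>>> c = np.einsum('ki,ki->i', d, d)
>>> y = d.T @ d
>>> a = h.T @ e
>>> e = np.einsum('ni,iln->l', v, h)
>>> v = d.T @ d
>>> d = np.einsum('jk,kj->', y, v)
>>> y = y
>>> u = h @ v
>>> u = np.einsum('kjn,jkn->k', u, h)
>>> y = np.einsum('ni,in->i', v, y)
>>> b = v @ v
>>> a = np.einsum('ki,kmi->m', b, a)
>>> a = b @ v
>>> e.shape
(31,)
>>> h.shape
(31, 31, 7)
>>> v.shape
(7, 7)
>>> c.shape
(7,)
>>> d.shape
()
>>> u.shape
(31,)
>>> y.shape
(7,)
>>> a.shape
(7, 7)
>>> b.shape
(7, 7)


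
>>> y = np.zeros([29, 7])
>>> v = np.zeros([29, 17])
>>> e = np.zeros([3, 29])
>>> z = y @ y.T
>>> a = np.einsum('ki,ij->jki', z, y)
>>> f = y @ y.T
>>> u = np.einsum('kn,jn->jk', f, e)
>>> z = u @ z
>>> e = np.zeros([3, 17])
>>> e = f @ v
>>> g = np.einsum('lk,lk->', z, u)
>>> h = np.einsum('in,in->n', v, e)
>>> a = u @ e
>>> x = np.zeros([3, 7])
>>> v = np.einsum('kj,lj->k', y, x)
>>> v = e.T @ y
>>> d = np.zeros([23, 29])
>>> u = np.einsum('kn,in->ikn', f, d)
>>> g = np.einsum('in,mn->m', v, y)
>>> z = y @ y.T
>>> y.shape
(29, 7)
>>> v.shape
(17, 7)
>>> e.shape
(29, 17)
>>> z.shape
(29, 29)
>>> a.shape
(3, 17)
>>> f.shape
(29, 29)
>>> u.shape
(23, 29, 29)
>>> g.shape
(29,)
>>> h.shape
(17,)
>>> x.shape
(3, 7)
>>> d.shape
(23, 29)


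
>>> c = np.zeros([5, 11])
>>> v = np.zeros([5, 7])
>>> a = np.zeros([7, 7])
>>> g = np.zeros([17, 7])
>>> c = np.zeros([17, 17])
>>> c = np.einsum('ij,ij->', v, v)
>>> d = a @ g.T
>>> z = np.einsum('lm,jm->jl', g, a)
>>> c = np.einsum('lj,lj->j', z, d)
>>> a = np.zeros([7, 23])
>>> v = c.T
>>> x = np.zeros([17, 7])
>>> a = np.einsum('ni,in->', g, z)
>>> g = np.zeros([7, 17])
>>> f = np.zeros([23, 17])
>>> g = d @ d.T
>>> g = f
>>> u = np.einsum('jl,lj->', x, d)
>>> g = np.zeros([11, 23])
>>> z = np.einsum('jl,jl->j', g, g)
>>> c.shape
(17,)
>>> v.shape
(17,)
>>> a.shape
()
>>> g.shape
(11, 23)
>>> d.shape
(7, 17)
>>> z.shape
(11,)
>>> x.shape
(17, 7)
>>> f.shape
(23, 17)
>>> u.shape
()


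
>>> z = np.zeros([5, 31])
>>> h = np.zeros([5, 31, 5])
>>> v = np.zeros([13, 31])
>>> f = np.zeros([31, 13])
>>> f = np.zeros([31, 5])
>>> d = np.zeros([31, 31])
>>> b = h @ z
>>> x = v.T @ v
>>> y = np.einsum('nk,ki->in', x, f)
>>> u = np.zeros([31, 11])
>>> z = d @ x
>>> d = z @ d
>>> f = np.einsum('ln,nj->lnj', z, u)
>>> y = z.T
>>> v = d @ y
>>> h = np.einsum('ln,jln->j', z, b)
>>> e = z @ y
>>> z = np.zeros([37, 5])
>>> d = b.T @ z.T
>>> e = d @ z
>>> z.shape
(37, 5)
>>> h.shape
(5,)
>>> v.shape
(31, 31)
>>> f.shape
(31, 31, 11)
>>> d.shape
(31, 31, 37)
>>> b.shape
(5, 31, 31)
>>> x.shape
(31, 31)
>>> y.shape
(31, 31)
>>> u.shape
(31, 11)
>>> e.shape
(31, 31, 5)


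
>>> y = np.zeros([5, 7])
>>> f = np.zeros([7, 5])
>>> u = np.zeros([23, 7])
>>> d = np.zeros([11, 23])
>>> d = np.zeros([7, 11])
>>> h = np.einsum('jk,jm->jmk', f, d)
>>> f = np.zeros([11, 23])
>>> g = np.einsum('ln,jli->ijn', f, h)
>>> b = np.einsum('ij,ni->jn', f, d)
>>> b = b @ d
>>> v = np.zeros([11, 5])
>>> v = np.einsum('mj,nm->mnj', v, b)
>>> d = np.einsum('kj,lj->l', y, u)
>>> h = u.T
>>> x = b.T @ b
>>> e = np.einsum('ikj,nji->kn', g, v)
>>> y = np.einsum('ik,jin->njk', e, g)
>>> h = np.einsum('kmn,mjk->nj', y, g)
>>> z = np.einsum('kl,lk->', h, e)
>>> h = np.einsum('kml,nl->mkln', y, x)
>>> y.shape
(23, 5, 11)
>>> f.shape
(11, 23)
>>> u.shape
(23, 7)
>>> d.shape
(23,)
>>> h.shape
(5, 23, 11, 11)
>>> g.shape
(5, 7, 23)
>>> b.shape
(23, 11)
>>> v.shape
(11, 23, 5)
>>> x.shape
(11, 11)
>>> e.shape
(7, 11)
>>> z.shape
()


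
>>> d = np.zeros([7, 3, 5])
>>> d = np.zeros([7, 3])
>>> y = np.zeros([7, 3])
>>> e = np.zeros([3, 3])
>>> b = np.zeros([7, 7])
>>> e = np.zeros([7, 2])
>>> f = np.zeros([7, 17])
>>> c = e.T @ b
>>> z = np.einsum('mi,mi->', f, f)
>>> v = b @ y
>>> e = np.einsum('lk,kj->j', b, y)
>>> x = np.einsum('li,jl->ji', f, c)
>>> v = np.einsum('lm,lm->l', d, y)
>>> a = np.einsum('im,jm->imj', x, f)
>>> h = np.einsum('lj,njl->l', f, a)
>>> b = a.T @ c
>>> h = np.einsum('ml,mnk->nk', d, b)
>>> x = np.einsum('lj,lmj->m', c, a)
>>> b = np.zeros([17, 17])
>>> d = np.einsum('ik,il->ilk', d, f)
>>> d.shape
(7, 17, 3)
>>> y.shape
(7, 3)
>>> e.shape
(3,)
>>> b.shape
(17, 17)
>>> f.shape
(7, 17)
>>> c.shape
(2, 7)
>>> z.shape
()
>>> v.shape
(7,)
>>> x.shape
(17,)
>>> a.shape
(2, 17, 7)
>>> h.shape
(17, 7)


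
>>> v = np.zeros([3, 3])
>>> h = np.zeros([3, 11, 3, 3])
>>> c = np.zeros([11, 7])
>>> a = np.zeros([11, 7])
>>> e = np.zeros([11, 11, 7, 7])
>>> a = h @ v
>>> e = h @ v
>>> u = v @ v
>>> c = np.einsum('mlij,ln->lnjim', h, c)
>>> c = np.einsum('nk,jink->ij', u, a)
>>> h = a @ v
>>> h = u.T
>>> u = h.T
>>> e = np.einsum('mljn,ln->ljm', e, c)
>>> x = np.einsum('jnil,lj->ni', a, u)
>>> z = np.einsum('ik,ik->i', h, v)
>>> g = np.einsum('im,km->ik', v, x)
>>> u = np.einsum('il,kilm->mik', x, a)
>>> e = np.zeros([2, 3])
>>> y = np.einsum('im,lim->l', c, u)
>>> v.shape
(3, 3)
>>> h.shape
(3, 3)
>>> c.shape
(11, 3)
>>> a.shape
(3, 11, 3, 3)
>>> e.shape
(2, 3)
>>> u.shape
(3, 11, 3)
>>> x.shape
(11, 3)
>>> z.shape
(3,)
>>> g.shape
(3, 11)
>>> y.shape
(3,)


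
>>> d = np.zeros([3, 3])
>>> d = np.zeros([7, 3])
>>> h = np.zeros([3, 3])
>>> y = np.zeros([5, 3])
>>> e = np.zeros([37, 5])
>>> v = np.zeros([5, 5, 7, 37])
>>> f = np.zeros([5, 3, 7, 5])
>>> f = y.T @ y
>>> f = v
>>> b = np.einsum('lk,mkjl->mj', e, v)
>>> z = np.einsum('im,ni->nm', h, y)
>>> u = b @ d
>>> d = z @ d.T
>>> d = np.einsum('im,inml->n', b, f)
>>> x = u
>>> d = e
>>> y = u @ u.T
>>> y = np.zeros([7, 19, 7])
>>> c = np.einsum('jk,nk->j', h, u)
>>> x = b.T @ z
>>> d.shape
(37, 5)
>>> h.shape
(3, 3)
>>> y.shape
(7, 19, 7)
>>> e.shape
(37, 5)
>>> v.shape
(5, 5, 7, 37)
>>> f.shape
(5, 5, 7, 37)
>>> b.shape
(5, 7)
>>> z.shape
(5, 3)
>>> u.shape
(5, 3)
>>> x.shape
(7, 3)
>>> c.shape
(3,)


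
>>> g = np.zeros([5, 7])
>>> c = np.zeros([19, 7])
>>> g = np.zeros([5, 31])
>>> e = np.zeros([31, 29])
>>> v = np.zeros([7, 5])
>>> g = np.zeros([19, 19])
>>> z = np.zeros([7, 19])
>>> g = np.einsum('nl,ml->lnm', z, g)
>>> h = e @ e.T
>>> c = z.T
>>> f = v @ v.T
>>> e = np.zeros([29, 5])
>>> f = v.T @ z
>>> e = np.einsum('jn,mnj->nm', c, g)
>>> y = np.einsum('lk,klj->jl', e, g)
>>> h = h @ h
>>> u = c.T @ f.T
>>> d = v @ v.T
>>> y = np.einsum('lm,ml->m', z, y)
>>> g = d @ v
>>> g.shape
(7, 5)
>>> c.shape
(19, 7)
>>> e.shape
(7, 19)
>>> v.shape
(7, 5)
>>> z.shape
(7, 19)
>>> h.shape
(31, 31)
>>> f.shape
(5, 19)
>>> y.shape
(19,)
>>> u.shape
(7, 5)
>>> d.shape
(7, 7)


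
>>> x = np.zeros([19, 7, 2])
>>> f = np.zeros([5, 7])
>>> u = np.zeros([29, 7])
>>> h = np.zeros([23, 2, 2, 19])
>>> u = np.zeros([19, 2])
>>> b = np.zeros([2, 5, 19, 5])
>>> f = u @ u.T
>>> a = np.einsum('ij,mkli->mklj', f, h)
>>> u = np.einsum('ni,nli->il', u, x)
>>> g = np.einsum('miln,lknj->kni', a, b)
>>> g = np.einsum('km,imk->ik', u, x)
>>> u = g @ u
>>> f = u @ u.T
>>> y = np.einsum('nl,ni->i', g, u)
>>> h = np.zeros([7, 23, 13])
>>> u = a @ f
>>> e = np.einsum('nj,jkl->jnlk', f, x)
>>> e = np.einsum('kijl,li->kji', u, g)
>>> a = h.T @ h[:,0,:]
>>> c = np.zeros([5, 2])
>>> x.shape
(19, 7, 2)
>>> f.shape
(19, 19)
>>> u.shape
(23, 2, 2, 19)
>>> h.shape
(7, 23, 13)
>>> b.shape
(2, 5, 19, 5)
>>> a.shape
(13, 23, 13)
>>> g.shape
(19, 2)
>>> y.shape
(7,)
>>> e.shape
(23, 2, 2)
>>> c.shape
(5, 2)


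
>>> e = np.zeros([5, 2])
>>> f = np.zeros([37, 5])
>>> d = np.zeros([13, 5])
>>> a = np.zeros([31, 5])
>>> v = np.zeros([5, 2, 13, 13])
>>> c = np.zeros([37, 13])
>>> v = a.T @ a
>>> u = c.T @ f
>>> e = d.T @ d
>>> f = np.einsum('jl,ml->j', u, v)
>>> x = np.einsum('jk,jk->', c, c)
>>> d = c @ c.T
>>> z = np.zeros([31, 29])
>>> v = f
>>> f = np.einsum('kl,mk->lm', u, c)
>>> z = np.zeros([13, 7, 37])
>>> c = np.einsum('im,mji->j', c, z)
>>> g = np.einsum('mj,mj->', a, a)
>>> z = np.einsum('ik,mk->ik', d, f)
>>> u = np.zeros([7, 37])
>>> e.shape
(5, 5)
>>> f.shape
(5, 37)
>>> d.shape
(37, 37)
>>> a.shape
(31, 5)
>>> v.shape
(13,)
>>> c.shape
(7,)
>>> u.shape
(7, 37)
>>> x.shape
()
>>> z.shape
(37, 37)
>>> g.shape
()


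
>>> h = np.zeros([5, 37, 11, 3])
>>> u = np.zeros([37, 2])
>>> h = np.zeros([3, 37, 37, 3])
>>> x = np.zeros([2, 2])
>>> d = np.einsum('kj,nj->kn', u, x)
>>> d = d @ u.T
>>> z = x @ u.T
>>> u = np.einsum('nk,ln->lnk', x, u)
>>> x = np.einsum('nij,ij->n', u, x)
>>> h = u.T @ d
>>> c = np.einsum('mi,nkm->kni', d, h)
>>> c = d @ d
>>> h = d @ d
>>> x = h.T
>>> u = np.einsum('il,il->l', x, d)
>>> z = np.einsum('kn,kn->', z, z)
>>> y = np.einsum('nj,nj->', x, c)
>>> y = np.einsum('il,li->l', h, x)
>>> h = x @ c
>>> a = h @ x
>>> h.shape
(37, 37)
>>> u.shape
(37,)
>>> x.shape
(37, 37)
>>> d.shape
(37, 37)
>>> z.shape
()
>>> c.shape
(37, 37)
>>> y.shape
(37,)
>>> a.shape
(37, 37)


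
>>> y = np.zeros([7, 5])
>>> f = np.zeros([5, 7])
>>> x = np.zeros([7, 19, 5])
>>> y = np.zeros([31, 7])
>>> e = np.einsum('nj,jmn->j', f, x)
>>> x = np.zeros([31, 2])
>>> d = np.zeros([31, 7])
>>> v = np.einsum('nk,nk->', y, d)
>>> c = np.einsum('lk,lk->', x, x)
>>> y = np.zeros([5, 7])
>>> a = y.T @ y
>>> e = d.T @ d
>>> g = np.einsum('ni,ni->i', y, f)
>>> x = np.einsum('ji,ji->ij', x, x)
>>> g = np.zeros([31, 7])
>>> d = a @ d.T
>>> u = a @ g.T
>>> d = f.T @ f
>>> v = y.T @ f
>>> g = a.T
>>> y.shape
(5, 7)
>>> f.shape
(5, 7)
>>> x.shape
(2, 31)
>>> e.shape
(7, 7)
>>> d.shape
(7, 7)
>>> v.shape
(7, 7)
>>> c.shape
()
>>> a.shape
(7, 7)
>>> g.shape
(7, 7)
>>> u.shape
(7, 31)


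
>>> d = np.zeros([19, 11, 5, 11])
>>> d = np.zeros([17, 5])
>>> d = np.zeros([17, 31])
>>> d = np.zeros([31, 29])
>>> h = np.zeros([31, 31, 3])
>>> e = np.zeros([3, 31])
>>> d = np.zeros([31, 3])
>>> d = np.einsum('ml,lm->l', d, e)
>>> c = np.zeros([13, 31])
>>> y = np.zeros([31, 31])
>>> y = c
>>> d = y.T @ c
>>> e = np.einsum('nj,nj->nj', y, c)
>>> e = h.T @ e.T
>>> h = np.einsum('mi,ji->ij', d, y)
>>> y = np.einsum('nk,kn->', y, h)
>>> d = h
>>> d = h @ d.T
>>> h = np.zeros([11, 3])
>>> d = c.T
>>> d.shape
(31, 13)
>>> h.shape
(11, 3)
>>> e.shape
(3, 31, 13)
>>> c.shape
(13, 31)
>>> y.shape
()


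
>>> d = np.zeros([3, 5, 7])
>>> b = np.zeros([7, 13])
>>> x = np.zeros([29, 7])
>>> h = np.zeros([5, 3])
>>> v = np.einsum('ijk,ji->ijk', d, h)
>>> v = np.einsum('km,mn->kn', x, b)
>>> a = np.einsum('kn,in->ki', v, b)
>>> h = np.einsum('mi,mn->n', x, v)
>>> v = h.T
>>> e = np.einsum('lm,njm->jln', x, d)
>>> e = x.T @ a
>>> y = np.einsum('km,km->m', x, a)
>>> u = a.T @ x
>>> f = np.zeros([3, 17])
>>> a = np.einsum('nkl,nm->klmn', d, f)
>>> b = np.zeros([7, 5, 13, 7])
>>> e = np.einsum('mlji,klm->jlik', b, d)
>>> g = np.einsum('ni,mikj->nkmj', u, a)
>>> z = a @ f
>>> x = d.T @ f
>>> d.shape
(3, 5, 7)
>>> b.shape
(7, 5, 13, 7)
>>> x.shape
(7, 5, 17)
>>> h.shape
(13,)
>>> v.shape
(13,)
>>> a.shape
(5, 7, 17, 3)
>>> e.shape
(13, 5, 7, 3)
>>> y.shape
(7,)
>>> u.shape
(7, 7)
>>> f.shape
(3, 17)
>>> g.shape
(7, 17, 5, 3)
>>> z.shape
(5, 7, 17, 17)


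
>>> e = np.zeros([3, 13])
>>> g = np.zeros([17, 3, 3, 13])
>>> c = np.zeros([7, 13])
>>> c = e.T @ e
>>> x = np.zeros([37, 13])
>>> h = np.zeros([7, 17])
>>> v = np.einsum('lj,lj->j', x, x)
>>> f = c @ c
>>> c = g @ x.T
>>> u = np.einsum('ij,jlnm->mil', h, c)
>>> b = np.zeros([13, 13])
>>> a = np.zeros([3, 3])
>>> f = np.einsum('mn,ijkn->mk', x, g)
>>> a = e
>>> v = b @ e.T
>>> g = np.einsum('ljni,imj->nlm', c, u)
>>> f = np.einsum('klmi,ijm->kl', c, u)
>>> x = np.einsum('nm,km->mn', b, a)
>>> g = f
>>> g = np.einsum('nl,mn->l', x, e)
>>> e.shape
(3, 13)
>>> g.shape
(13,)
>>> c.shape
(17, 3, 3, 37)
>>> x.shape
(13, 13)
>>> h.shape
(7, 17)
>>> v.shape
(13, 3)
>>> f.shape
(17, 3)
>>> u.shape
(37, 7, 3)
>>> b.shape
(13, 13)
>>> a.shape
(3, 13)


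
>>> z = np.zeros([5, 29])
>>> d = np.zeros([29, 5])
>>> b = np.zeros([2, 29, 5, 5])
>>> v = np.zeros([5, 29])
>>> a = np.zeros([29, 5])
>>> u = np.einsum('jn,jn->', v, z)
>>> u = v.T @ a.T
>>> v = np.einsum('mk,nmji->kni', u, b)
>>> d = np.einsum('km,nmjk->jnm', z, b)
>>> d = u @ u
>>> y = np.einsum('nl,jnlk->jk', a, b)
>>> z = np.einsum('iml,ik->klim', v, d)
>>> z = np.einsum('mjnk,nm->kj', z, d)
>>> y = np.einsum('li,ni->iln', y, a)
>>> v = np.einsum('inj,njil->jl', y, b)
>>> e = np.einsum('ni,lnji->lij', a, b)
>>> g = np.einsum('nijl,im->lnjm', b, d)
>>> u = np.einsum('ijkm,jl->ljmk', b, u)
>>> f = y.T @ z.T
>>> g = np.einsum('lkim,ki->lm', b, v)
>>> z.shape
(2, 5)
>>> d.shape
(29, 29)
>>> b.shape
(2, 29, 5, 5)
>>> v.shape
(29, 5)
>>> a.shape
(29, 5)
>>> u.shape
(29, 29, 5, 5)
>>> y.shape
(5, 2, 29)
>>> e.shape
(2, 5, 5)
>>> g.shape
(2, 5)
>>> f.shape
(29, 2, 2)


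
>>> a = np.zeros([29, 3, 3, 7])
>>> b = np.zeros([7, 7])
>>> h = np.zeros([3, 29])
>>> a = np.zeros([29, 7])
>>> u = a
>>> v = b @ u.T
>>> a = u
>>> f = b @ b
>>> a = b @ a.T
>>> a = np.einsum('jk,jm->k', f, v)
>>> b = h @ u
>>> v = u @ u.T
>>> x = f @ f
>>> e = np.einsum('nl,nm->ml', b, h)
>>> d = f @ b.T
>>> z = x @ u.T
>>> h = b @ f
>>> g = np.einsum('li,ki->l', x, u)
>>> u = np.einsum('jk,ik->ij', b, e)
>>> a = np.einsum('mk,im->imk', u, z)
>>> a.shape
(7, 29, 3)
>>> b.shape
(3, 7)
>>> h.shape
(3, 7)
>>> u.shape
(29, 3)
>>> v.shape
(29, 29)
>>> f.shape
(7, 7)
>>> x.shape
(7, 7)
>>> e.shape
(29, 7)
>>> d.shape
(7, 3)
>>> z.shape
(7, 29)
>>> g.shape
(7,)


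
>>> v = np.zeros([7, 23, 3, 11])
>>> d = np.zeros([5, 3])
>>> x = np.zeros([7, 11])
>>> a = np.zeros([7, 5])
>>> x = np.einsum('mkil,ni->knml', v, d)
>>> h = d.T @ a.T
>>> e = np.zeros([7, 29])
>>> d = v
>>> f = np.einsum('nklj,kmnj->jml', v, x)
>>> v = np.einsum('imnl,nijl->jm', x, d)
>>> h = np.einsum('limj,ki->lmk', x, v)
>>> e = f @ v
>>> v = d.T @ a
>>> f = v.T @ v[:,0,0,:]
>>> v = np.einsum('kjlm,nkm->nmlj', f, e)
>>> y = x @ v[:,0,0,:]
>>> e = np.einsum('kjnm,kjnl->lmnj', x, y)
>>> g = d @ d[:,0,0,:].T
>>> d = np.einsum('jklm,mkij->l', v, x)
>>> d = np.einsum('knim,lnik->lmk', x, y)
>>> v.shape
(11, 5, 3, 23)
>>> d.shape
(23, 11, 23)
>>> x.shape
(23, 5, 7, 11)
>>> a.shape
(7, 5)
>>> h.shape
(23, 7, 3)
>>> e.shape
(23, 11, 7, 5)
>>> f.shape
(5, 23, 3, 5)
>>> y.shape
(23, 5, 7, 23)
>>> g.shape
(7, 23, 3, 7)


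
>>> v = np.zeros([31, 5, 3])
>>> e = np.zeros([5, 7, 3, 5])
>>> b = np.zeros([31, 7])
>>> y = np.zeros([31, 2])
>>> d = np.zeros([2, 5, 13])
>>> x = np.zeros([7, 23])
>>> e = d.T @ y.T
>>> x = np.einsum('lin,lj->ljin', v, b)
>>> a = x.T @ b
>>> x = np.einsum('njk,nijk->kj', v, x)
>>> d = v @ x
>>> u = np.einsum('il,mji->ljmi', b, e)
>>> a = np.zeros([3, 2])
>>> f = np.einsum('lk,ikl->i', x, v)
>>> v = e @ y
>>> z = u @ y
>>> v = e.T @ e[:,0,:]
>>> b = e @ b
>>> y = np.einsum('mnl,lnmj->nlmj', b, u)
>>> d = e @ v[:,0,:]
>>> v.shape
(31, 5, 31)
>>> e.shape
(13, 5, 31)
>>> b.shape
(13, 5, 7)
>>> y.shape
(5, 7, 13, 31)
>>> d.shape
(13, 5, 31)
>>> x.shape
(3, 5)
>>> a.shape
(3, 2)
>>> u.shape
(7, 5, 13, 31)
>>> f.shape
(31,)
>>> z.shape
(7, 5, 13, 2)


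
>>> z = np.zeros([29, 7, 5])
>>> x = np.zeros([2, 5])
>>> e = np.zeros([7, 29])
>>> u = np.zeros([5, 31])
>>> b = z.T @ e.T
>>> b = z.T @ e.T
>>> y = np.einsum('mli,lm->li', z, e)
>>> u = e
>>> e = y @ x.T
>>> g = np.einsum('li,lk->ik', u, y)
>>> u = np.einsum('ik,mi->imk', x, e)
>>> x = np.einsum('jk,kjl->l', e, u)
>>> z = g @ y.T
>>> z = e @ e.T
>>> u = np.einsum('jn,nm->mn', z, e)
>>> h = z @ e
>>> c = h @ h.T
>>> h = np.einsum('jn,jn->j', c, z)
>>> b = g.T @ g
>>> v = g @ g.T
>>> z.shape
(7, 7)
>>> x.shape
(5,)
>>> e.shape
(7, 2)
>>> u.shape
(2, 7)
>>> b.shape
(5, 5)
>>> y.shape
(7, 5)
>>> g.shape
(29, 5)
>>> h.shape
(7,)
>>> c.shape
(7, 7)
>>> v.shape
(29, 29)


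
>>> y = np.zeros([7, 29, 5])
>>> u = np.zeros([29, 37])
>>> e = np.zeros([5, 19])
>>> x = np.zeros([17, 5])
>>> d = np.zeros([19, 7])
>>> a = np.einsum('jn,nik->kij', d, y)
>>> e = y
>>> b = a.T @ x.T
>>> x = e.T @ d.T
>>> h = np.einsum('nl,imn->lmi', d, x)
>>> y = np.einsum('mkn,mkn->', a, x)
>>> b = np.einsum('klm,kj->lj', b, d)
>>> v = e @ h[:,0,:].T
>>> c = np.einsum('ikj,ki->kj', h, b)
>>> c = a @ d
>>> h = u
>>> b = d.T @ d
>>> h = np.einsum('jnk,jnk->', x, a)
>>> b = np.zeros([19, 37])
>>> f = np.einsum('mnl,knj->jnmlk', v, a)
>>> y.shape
()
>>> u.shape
(29, 37)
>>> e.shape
(7, 29, 5)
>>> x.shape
(5, 29, 19)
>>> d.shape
(19, 7)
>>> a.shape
(5, 29, 19)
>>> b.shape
(19, 37)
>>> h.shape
()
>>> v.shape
(7, 29, 7)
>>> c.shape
(5, 29, 7)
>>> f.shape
(19, 29, 7, 7, 5)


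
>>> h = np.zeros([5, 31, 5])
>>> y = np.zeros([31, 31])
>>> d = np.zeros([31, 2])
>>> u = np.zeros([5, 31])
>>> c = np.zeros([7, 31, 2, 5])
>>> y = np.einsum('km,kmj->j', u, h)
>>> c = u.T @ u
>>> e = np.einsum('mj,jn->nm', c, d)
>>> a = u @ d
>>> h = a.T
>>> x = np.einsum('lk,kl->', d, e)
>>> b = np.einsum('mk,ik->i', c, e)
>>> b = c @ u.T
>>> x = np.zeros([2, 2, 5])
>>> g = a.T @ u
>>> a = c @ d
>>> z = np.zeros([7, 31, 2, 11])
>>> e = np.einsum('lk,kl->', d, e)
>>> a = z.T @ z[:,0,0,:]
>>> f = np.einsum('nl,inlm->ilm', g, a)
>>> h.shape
(2, 5)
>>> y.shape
(5,)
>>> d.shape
(31, 2)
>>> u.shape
(5, 31)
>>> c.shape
(31, 31)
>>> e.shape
()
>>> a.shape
(11, 2, 31, 11)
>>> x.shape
(2, 2, 5)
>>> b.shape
(31, 5)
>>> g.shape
(2, 31)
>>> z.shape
(7, 31, 2, 11)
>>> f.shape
(11, 31, 11)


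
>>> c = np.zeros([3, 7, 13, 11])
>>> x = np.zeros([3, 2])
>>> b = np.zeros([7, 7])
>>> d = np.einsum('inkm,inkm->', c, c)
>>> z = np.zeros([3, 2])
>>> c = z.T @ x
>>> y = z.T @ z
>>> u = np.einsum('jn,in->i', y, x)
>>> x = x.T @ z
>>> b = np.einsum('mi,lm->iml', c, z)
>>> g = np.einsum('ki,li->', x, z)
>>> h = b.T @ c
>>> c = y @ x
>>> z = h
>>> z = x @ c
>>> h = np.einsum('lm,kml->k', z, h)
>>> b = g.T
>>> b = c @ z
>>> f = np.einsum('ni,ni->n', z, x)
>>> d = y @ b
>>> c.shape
(2, 2)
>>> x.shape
(2, 2)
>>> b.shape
(2, 2)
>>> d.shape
(2, 2)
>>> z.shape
(2, 2)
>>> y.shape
(2, 2)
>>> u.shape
(3,)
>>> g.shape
()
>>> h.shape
(3,)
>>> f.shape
(2,)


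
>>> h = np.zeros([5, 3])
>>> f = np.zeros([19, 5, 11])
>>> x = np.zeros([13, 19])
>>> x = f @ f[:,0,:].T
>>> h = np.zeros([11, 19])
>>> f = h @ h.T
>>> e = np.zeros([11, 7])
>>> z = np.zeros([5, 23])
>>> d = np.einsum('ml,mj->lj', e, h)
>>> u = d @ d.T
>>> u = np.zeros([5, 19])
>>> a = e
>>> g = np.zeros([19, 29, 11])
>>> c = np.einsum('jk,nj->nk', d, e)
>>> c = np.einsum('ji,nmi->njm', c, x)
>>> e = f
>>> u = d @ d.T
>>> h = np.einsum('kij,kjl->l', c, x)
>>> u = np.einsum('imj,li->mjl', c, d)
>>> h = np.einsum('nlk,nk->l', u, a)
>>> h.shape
(5,)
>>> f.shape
(11, 11)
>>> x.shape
(19, 5, 19)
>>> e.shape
(11, 11)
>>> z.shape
(5, 23)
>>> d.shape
(7, 19)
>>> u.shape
(11, 5, 7)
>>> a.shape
(11, 7)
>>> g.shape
(19, 29, 11)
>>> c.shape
(19, 11, 5)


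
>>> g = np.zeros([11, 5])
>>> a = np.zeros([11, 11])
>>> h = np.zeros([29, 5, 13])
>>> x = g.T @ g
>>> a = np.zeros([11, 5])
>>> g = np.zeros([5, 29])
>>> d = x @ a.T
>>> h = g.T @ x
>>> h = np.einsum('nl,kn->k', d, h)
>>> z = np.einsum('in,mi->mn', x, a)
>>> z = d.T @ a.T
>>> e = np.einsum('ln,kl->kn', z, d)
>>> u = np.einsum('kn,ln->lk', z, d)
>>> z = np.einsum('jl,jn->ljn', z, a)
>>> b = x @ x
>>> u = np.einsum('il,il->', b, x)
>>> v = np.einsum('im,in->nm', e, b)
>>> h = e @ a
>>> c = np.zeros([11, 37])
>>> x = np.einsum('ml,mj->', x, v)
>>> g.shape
(5, 29)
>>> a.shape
(11, 5)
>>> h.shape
(5, 5)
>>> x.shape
()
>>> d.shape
(5, 11)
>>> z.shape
(11, 11, 5)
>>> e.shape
(5, 11)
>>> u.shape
()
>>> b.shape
(5, 5)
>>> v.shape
(5, 11)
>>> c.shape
(11, 37)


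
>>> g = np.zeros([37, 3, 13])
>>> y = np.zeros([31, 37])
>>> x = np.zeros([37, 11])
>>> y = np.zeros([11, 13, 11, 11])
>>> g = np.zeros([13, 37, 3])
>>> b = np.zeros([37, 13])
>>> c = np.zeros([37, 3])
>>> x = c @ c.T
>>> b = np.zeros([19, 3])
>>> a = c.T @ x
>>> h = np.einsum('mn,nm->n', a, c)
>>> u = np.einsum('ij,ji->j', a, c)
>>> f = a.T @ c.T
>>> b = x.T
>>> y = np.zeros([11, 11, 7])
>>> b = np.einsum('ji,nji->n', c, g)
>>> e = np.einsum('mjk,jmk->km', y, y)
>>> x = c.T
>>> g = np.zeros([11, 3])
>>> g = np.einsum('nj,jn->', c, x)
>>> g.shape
()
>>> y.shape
(11, 11, 7)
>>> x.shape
(3, 37)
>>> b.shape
(13,)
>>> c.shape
(37, 3)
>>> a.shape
(3, 37)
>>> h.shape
(37,)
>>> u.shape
(37,)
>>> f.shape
(37, 37)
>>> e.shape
(7, 11)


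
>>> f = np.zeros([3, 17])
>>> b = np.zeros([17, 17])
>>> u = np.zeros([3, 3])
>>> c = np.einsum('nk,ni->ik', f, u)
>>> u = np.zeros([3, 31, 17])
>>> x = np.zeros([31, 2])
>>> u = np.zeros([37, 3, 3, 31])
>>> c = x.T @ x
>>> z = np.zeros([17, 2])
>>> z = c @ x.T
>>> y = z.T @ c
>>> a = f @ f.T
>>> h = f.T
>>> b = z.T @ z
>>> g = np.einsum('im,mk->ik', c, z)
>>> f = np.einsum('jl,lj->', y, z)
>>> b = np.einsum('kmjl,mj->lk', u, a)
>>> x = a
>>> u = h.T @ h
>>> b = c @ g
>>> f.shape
()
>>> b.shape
(2, 31)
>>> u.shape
(3, 3)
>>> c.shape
(2, 2)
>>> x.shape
(3, 3)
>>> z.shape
(2, 31)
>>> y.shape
(31, 2)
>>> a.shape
(3, 3)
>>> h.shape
(17, 3)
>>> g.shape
(2, 31)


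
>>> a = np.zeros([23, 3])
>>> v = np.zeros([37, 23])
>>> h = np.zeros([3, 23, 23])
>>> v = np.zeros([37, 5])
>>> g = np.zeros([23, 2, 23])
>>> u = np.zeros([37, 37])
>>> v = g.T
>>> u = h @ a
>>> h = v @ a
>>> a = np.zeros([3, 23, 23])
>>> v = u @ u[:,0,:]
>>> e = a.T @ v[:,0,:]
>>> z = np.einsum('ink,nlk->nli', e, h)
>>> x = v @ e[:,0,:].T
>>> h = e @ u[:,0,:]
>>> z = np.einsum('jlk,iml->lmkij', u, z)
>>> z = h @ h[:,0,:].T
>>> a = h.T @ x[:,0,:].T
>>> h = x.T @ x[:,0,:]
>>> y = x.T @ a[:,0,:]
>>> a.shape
(3, 23, 3)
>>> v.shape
(3, 23, 3)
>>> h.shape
(23, 23, 23)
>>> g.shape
(23, 2, 23)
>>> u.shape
(3, 23, 3)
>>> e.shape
(23, 23, 3)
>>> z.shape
(23, 23, 23)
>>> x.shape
(3, 23, 23)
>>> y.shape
(23, 23, 3)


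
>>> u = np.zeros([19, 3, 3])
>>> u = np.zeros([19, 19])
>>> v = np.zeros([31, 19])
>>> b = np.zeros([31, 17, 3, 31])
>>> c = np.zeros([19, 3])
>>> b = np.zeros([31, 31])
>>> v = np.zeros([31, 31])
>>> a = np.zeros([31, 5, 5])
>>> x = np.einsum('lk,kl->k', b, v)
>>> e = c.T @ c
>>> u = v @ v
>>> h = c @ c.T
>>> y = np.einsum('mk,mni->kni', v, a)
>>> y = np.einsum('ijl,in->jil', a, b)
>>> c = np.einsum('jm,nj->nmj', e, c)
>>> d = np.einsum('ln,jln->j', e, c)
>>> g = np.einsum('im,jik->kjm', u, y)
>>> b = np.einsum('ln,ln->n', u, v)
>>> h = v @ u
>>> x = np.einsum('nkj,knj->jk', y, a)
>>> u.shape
(31, 31)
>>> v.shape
(31, 31)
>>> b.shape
(31,)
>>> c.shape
(19, 3, 3)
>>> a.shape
(31, 5, 5)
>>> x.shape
(5, 31)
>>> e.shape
(3, 3)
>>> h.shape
(31, 31)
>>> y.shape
(5, 31, 5)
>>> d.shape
(19,)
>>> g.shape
(5, 5, 31)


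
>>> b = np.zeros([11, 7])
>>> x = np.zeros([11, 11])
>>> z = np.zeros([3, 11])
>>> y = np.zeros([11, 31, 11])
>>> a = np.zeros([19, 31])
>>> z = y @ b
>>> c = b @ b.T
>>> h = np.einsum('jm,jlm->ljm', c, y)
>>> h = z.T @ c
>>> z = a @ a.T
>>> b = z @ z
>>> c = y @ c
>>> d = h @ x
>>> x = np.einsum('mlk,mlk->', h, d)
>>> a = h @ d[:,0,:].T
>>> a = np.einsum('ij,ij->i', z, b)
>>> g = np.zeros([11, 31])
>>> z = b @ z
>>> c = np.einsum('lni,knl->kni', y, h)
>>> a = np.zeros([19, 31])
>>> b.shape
(19, 19)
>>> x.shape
()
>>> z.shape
(19, 19)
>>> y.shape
(11, 31, 11)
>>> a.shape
(19, 31)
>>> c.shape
(7, 31, 11)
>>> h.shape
(7, 31, 11)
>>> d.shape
(7, 31, 11)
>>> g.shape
(11, 31)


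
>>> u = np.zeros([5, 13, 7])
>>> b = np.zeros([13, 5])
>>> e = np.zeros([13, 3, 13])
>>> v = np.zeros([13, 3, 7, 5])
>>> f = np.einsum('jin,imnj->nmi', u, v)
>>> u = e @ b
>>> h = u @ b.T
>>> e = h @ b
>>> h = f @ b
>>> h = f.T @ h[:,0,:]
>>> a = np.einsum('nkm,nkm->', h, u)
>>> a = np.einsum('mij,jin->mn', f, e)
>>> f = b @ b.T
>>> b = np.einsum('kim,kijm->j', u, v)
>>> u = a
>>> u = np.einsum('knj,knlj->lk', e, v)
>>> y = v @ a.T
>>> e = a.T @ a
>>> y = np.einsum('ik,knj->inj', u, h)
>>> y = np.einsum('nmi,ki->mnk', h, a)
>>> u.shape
(7, 13)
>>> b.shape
(7,)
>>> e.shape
(5, 5)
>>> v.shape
(13, 3, 7, 5)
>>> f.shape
(13, 13)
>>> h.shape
(13, 3, 5)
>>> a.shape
(7, 5)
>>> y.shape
(3, 13, 7)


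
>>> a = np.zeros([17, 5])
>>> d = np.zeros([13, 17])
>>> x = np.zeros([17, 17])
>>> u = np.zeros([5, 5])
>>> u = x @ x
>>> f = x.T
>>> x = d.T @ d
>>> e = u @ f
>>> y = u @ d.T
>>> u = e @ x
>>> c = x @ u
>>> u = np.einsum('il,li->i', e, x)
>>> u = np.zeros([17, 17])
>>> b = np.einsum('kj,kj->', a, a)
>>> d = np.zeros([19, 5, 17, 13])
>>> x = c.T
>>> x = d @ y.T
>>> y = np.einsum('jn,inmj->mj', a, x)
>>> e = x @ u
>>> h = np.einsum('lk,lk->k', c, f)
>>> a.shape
(17, 5)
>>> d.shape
(19, 5, 17, 13)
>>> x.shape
(19, 5, 17, 17)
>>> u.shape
(17, 17)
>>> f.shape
(17, 17)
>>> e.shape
(19, 5, 17, 17)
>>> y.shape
(17, 17)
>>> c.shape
(17, 17)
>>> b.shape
()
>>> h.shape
(17,)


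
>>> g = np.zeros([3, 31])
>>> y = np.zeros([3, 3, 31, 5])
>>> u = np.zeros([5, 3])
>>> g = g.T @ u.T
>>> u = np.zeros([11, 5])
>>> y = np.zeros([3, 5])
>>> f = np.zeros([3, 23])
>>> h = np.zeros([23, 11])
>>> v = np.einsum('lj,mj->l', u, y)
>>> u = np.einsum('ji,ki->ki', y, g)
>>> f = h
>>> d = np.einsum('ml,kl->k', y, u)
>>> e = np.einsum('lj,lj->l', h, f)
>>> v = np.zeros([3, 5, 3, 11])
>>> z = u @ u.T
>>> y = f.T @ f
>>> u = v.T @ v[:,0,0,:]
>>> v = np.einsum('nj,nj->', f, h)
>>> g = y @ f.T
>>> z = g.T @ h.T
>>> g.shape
(11, 23)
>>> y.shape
(11, 11)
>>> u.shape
(11, 3, 5, 11)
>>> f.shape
(23, 11)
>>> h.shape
(23, 11)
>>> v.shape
()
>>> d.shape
(31,)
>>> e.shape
(23,)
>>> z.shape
(23, 23)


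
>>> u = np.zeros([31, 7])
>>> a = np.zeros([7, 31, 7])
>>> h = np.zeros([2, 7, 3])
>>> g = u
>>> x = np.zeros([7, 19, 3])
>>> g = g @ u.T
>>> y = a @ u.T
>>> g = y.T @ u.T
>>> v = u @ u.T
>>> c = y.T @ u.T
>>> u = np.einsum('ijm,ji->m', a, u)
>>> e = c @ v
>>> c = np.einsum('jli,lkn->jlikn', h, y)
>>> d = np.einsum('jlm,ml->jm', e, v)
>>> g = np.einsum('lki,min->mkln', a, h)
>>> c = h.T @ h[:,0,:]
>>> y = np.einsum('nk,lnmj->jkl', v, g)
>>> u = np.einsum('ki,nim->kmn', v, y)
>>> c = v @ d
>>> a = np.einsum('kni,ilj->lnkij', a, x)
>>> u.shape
(31, 2, 3)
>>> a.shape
(19, 31, 7, 7, 3)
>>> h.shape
(2, 7, 3)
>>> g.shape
(2, 31, 7, 3)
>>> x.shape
(7, 19, 3)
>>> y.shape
(3, 31, 2)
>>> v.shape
(31, 31)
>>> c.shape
(31, 31)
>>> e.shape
(31, 31, 31)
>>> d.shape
(31, 31)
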